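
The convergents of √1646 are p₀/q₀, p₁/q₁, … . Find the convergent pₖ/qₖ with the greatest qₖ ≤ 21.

√1646 = [40; 1, 1, 3, 40, 3, 1, 1, 80, …] (period length 8).
Convergents:
  p_0/q_0 = 40/1
  p_1/q_1 = 41/1
  p_2/q_2 = 81/2
  p_3/q_3 = 284/7
  p_4/q_4 = 11441/282
q_3 = 7 ≤ 21 < 282 = q_4, so the answer is 284/7.

284/7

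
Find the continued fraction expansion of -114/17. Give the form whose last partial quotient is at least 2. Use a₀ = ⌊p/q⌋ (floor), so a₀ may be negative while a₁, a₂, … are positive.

-114 = -7×17 + 5
17 = 3×5 + 2
5 = 2×2 + 1
2 = 2×1 + 0  (stop)
So -114/17 = [-7; 3, 2, 2].

[-7; 3, 2, 2]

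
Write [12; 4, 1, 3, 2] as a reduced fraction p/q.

525/43

Fold from the inside: start with 2/1.
  3 + 1/2 = 7/2
  1 + 2/7 = 9/7
  4 + 7/9 = 43/9
  12 + 9/43 = 525/43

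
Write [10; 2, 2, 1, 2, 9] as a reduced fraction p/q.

Fold from the inside: start with 9/1.
  2 + 1/9 = 19/9
  1 + 9/19 = 28/19
  2 + 19/28 = 75/28
  2 + 28/75 = 178/75
  10 + 75/178 = 1855/178

1855/178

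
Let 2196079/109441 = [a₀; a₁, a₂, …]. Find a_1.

2196079 = 20·109441 + 7259   →  a_0 = 20
109441 = 15·7259 + 556   →  a_1 = 15

15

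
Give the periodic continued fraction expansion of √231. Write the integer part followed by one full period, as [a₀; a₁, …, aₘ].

[15; 5, 30]

a₀ = ⌊√231⌋ = 15.
With m₀=0, d₀=1 and mₖ₊₁ = dₖaₖ − mₖ, dₖ₊₁ = (n − mₖ₊₁²)/dₖ, aₖ₊₁ = ⌊(a₀+mₖ₊₁)/dₖ₊₁⌋:
  k=1: m=15, d=6, a=5
  k=2: m=15, d=1, a=30
d=1 and a=2a₀=30 at k=2, so the next step gives (m, d) = (15, 6) again — its k=1 value — and the period has length 2.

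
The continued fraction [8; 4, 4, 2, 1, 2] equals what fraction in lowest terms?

Using pₖ = aₖpₖ₋₁ + pₖ₋₂ and qₖ = aₖqₖ₋₁ + qₖ₋₂:
  k=0: a=8, p=8, q=1
  k=1: a=4, p=33, q=4
  k=2: a=4, p=140, q=17
  k=3: a=2, p=313, q=38
  k=4: a=1, p=453, q=55
  k=5: a=2, p=1219, q=148

1219/148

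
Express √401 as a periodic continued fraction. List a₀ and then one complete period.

[20; 40]

a₀ = ⌊√401⌋ = 20.
With m₀=0, d₀=1 and mₖ₊₁ = dₖaₖ − mₖ, dₖ₊₁ = (n − mₖ₊₁²)/dₖ, aₖ₊₁ = ⌊(a₀+mₖ₊₁)/dₖ₊₁⌋:
  k=1: m=20, d=1, a=40
d=1 and a=2a₀=40 at k=1, so the next step gives (m, d) = (20, 1) again — its k=1 value — and the period has length 1.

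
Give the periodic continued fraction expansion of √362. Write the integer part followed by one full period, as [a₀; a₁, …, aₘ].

[19; 38]

a₀ = ⌊√362⌋ = 19.
With m₀=0, d₀=1 and mₖ₊₁ = dₖaₖ − mₖ, dₖ₊₁ = (n − mₖ₊₁²)/dₖ, aₖ₊₁ = ⌊(a₀+mₖ₊₁)/dₖ₊₁⌋:
  k=1: m=19, d=1, a=38
d=1 and a=2a₀=38 at k=1, so the next step gives (m, d) = (19, 1) again — its k=1 value — and the period has length 1.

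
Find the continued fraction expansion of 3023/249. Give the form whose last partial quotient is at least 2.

3023 = 12*249 + 35
249 = 7*35 + 4
35 = 8*4 + 3
4 = 1*3 + 1
3 = 3*1 + 0  (stop)
So 3023/249 = [12; 7, 8, 1, 3].

[12; 7, 8, 1, 3]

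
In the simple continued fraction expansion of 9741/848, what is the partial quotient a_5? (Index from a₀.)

2

9741 = 11·848 + 413   →  a_0 = 11
848 = 2·413 + 22   →  a_1 = 2
413 = 18·22 + 17   →  a_2 = 18
22 = 1·17 + 5   →  a_3 = 1
17 = 3·5 + 2   →  a_4 = 3
5 = 2·2 + 1   →  a_5 = 2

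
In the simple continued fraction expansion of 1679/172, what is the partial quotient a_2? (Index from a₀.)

3

1679 = 9·172 + 131   →  a_0 = 9
172 = 1·131 + 41   →  a_1 = 1
131 = 3·41 + 8   →  a_2 = 3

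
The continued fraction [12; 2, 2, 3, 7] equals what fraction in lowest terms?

1539/124

Using pₖ = aₖpₖ₋₁ + pₖ₋₂ and qₖ = aₖqₖ₋₁ + qₖ₋₂:
  k=0: a=12, p=12, q=1
  k=1: a=2, p=25, q=2
  k=2: a=2, p=62, q=5
  k=3: a=3, p=211, q=17
  k=4: a=7, p=1539, q=124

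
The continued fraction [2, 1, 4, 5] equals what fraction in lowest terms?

Fold from the inside: start with 5/1.
  4 + 1/5 = 21/5
  1 + 5/21 = 26/21
  2 + 21/26 = 73/26

73/26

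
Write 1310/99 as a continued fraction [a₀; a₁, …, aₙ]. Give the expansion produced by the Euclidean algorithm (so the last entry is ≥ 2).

[13; 4, 3, 3, 2]

1310 = 13×99 + 23
99 = 4×23 + 7
23 = 3×7 + 2
7 = 3×2 + 1
2 = 2×1 + 0  (stop)
So 1310/99 = [13; 4, 3, 3, 2].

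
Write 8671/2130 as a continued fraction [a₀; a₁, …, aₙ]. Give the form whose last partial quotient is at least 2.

[4; 14, 9, 2, 3, 2]

8671 = 4×2130 + 151
2130 = 14×151 + 16
151 = 9×16 + 7
16 = 2×7 + 2
7 = 3×2 + 1
2 = 2×1 + 0  (stop)
So 8671/2130 = [4; 14, 9, 2, 3, 2].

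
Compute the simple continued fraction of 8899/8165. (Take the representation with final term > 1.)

[1; 11, 8, 15, 6]

8899 = 1×8165 + 734
8165 = 11×734 + 91
734 = 8×91 + 6
91 = 15×6 + 1
6 = 6×1 + 0  (stop)
So 8899/8165 = [1; 11, 8, 15, 6].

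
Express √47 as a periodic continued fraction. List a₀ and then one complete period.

a₀ = ⌊√47⌋ = 6.
With m₀=0, d₀=1 and mₖ₊₁ = dₖaₖ − mₖ, dₖ₊₁ = (n − mₖ₊₁²)/dₖ, aₖ₊₁ = ⌊(a₀+mₖ₊₁)/dₖ₊₁⌋:
  k=1: m=6, d=11, a=1
  k=2: m=5, d=2, a=5
  k=3: m=5, d=11, a=1
  k=4: m=6, d=1, a=12
d=1 and a=2a₀=12 at k=4, so the next step gives (m, d) = (6, 11) again — its k=1 value — and the period has length 4.

[6; 1, 5, 1, 12]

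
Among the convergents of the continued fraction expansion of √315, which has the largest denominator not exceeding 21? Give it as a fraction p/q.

√315 = [17; 1, 2, 1, 34, …] (period length 4).
Convergents:
  p_0/q_0 = 17/1
  p_1/q_1 = 18/1
  p_2/q_2 = 53/3
  p_3/q_3 = 71/4
  p_4/q_4 = 2467/139
q_3 = 4 ≤ 21 < 139 = q_4, so the answer is 71/4.

71/4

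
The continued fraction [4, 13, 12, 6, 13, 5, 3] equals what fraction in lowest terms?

831663/204017

Using pₖ = aₖpₖ₋₁ + pₖ₋₂ and qₖ = aₖqₖ₋₁ + qₖ₋₂:
  k=0: a=4, p=4, q=1
  k=1: a=13, p=53, q=13
  k=2: a=12, p=640, q=157
  k=3: a=6, p=3893, q=955
  k=4: a=13, p=51249, q=12572
  k=5: a=5, p=260138, q=63815
  k=6: a=3, p=831663, q=204017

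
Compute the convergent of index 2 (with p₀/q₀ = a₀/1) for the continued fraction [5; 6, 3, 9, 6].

98/19

Using pₖ = aₖpₖ₋₁ + pₖ₋₂, qₖ = aₖqₖ₋₁ + qₖ₋₂ (with p₋₁=1, p₋₂=0, q₋₁=0, q₋₂=1):
  k=0: a=5, p=5, q=1
  k=1: a=6, p=31, q=6
  k=2: a=3, p=98, q=19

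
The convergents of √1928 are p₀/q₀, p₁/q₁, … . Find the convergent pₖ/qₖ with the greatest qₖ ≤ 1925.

√1928 = [43; 1, 9, 1, 86, …] (period length 4).
Convergents:
  p_0/q_0 = 43/1
  p_1/q_1 = 44/1
  p_2/q_2 = 439/10
  p_3/q_3 = 483/11
  p_4/q_4 = 41977/956
  p_5/q_5 = 42460/967
  p_6/q_6 = 424117/9659
q_5 = 967 ≤ 1925 < 9659 = q_6, so the answer is 42460/967.

42460/967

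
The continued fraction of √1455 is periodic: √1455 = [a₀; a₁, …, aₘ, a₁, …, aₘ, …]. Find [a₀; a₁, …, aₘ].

[38; 6, 1, 11, 1, 6, 76]

a₀ = ⌊√1455⌋ = 38.
With m₀=0, d₀=1 and mₖ₊₁ = dₖaₖ − mₖ, dₖ₊₁ = (n − mₖ₊₁²)/dₖ, aₖ₊₁ = ⌊(a₀+mₖ₊₁)/dₖ₊₁⌋:
  k=1: m=38, d=11, a=6
  k=2: m=28, d=61, a=1
  k=3: m=33, d=6, a=11
  k=4: m=33, d=61, a=1
  k=5: m=28, d=11, a=6
  k=6: m=38, d=1, a=76
d=1 and a=2a₀=76 at k=6, so the next step gives (m, d) = (38, 11) again — its k=1 value — and the period has length 6.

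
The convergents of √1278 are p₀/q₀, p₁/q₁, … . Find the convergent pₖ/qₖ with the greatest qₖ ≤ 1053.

30637/857

√1278 = [35; 1, 2, 1, 70, …] (period length 4).
Convergents:
  p_0/q_0 = 35/1
  p_1/q_1 = 36/1
  p_2/q_2 = 107/3
  p_3/q_3 = 143/4
  p_4/q_4 = 10117/283
  p_5/q_5 = 10260/287
  p_6/q_6 = 30637/857
  p_7/q_7 = 40897/1144
q_6 = 857 ≤ 1053 < 1144 = q_7, so the answer is 30637/857.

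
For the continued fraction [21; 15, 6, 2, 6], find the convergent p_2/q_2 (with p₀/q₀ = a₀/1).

1917/91

Using pₖ = aₖpₖ₋₁ + pₖ₋₂, qₖ = aₖqₖ₋₁ + qₖ₋₂ (with p₋₁=1, p₋₂=0, q₋₁=0, q₋₂=1):
  k=0: a=21, p=21, q=1
  k=1: a=15, p=316, q=15
  k=2: a=6, p=1917, q=91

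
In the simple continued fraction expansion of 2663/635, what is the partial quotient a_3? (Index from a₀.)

6

2663 = 4·635 + 123   →  a_0 = 4
635 = 5·123 + 20   →  a_1 = 5
123 = 6·20 + 3   →  a_2 = 6
20 = 6·3 + 2   →  a_3 = 6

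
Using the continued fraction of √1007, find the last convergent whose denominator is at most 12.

√1007 = [31; 1, 2, 1, 2, 1, 62, …] (period length 6).
Convergents:
  p_0/q_0 = 31/1
  p_1/q_1 = 32/1
  p_2/q_2 = 95/3
  p_3/q_3 = 127/4
  p_4/q_4 = 349/11
  p_5/q_5 = 476/15
q_4 = 11 ≤ 12 < 15 = q_5, so the answer is 349/11.

349/11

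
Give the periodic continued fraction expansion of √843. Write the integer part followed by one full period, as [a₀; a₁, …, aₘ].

[29; 29, 58]

a₀ = ⌊√843⌋ = 29.
With m₀=0, d₀=1 and mₖ₊₁ = dₖaₖ − mₖ, dₖ₊₁ = (n − mₖ₊₁²)/dₖ, aₖ₊₁ = ⌊(a₀+mₖ₊₁)/dₖ₊₁⌋:
  k=1: m=29, d=2, a=29
  k=2: m=29, d=1, a=58
d=1 and a=2a₀=58 at k=2, so the next step gives (m, d) = (29, 2) again — its k=1 value — and the period has length 2.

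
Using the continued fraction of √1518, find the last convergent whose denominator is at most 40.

√1518 = [38; 1, 24, 1, 76, …] (period length 4).
Convergents:
  p_0/q_0 = 38/1
  p_1/q_1 = 39/1
  p_2/q_2 = 974/25
  p_3/q_3 = 1013/26
  p_4/q_4 = 77962/2001
q_3 = 26 ≤ 40 < 2001 = q_4, so the answer is 1013/26.

1013/26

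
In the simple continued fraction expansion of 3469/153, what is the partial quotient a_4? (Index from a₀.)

1

3469 = 22·153 + 103   →  a_0 = 22
153 = 1·103 + 50   →  a_1 = 1
103 = 2·50 + 3   →  a_2 = 2
50 = 16·3 + 2   →  a_3 = 16
3 = 1·2 + 1   →  a_4 = 1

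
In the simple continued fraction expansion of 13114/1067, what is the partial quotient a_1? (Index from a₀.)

3

13114 = 12·1067 + 310   →  a_0 = 12
1067 = 3·310 + 137   →  a_1 = 3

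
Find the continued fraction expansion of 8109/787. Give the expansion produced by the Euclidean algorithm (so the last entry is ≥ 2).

[10; 3, 3, 2, 2, 2, 2, 2]

8109 = 10*787 + 239
787 = 3*239 + 70
239 = 3*70 + 29
70 = 2*29 + 12
29 = 2*12 + 5
12 = 2*5 + 2
5 = 2*2 + 1
2 = 2*1 + 0  (stop)
So 8109/787 = [10; 3, 3, 2, 2, 2, 2, 2].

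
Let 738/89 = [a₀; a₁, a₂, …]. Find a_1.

3

738 = 8·89 + 26   →  a_0 = 8
89 = 3·26 + 11   →  a_1 = 3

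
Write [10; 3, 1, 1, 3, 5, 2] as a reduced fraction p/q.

Fold from the inside: start with 2/1.
  5 + 1/2 = 11/2
  3 + 2/11 = 35/11
  1 + 11/35 = 46/35
  1 + 35/46 = 81/46
  3 + 46/81 = 289/81
  10 + 81/289 = 2971/289

2971/289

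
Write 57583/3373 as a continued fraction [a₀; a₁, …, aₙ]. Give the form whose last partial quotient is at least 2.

[17; 13, 1, 15, 7, 2]

57583 = 17·3373 + 242
3373 = 13·242 + 227
242 = 1·227 + 15
227 = 15·15 + 2
15 = 7·2 + 1
2 = 2·1 + 0  (stop)
So 57583/3373 = [17; 13, 1, 15, 7, 2].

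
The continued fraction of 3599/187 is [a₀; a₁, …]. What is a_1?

3599 = 19·187 + 46   →  a_0 = 19
187 = 4·46 + 3   →  a_1 = 4

4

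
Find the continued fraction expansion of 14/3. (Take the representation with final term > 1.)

14 = 4×3 + 2
3 = 1×2 + 1
2 = 2×1 + 0  (stop)
So 14/3 = [4; 1, 2].

[4; 1, 2]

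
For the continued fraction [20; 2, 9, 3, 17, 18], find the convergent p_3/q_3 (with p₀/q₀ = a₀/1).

Using pₖ = aₖpₖ₋₁ + pₖ₋₂, qₖ = aₖqₖ₋₁ + qₖ₋₂ (with p₋₁=1, p₋₂=0, q₋₁=0, q₋₂=1):
  k=0: a=20, p=20, q=1
  k=1: a=2, p=41, q=2
  k=2: a=9, p=389, q=19
  k=3: a=3, p=1208, q=59

1208/59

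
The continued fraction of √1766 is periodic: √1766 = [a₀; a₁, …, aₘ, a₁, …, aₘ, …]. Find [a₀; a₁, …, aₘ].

[42; 42, 84]

a₀ = ⌊√1766⌋ = 42.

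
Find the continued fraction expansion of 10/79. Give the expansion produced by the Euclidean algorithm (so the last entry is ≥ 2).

10 = 0·79 + 10
79 = 7·10 + 9
10 = 1·9 + 1
9 = 9·1 + 0  (stop)
So 10/79 = [0; 7, 1, 9].

[0; 7, 1, 9]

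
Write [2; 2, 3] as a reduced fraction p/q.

Using pₖ = aₖpₖ₋₁ + pₖ₋₂ and qₖ = aₖqₖ₋₁ + qₖ₋₂:
  k=0: a=2, p=2, q=1
  k=1: a=2, p=5, q=2
  k=2: a=3, p=17, q=7

17/7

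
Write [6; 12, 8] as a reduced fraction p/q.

590/97

Using pₖ = aₖpₖ₋₁ + pₖ₋₂ and qₖ = aₖqₖ₋₁ + qₖ₋₂:
  k=0: a=6, p=6, q=1
  k=1: a=12, p=73, q=12
  k=2: a=8, p=590, q=97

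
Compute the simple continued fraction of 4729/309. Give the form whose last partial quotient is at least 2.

[15; 3, 3, 2, 13]

4729 = 15·309 + 94
309 = 3·94 + 27
94 = 3·27 + 13
27 = 2·13 + 1
13 = 13·1 + 0  (stop)
So 4729/309 = [15; 3, 3, 2, 13].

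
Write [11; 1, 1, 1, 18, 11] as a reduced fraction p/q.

Using pₖ = aₖpₖ₋₁ + pₖ₋₂ and qₖ = aₖqₖ₋₁ + qₖ₋₂:
  k=0: a=11, p=11, q=1
  k=1: a=1, p=12, q=1
  k=2: a=1, p=23, q=2
  k=3: a=1, p=35, q=3
  k=4: a=18, p=653, q=56
  k=5: a=11, p=7218, q=619

7218/619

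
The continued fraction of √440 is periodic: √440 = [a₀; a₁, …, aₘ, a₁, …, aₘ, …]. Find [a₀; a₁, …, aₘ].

[20; 1, 40]

a₀ = ⌊√440⌋ = 20.
With m₀=0, d₀=1 and mₖ₊₁ = dₖaₖ − mₖ, dₖ₊₁ = (n − mₖ₊₁²)/dₖ, aₖ₊₁ = ⌊(a₀+mₖ₊₁)/dₖ₊₁⌋:
  k=1: m=20, d=40, a=1
  k=2: m=20, d=1, a=40
d=1 and a=2a₀=40 at k=2, so the next step gives (m, d) = (20, 40) again — its k=1 value — and the period has length 2.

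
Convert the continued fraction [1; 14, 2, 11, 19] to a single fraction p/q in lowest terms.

Using pₖ = aₖpₖ₋₁ + pₖ₋₂ and qₖ = aₖqₖ₋₁ + qₖ₋₂:
  k=0: a=1, p=1, q=1
  k=1: a=14, p=15, q=14
  k=2: a=2, p=31, q=29
  k=3: a=11, p=356, q=333
  k=4: a=19, p=6795, q=6356

6795/6356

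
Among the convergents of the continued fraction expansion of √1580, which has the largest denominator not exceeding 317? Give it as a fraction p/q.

√1580 = [39; 1, 2, 1, 78, …] (period length 4).
Convergents:
  p_0/q_0 = 39/1
  p_1/q_1 = 40/1
  p_2/q_2 = 119/3
  p_3/q_3 = 159/4
  p_4/q_4 = 12521/315
  p_5/q_5 = 12680/319
q_4 = 315 ≤ 317 < 319 = q_5, so the answer is 12521/315.

12521/315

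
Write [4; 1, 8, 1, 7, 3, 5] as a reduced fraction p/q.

Fold from the inside: start with 5/1.
  3 + 1/5 = 16/5
  7 + 5/16 = 117/16
  1 + 16/117 = 133/117
  8 + 117/133 = 1181/133
  1 + 133/1181 = 1314/1181
  4 + 1181/1314 = 6437/1314

6437/1314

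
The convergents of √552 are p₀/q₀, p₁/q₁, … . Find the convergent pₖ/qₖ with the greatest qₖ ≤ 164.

√552 = [23; 2, 46, …] (period length 2).
Convergents:
  p_0/q_0 = 23/1
  p_1/q_1 = 47/2
  p_2/q_2 = 2185/93
  p_3/q_3 = 4417/188
q_2 = 93 ≤ 164 < 188 = q_3, so the answer is 2185/93.

2185/93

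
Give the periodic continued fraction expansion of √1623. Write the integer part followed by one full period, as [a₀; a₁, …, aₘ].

a₀ = ⌊√1623⌋ = 40.
With m₀=0, d₀=1 and mₖ₊₁ = dₖaₖ − mₖ, dₖ₊₁ = (n − mₖ₊₁²)/dₖ, aₖ₊₁ = ⌊(a₀+mₖ₊₁)/dₖ₊₁⌋:
  k=1: m=40, d=23, a=3
  k=2: m=29, d=34, a=2
  k=3: m=39, d=3, a=26
  k=4: m=39, d=34, a=2
  k=5: m=29, d=23, a=3
  k=6: m=40, d=1, a=80
d=1 and a=2a₀=80 at k=6, so the next step gives (m, d) = (40, 23) again — its k=1 value — and the period has length 6.

[40; 3, 2, 26, 2, 3, 80]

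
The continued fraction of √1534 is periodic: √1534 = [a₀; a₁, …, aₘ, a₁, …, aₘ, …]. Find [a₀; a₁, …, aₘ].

[39; 6, 78]

a₀ = ⌊√1534⌋ = 39.
With m₀=0, d₀=1 and mₖ₊₁ = dₖaₖ − mₖ, dₖ₊₁ = (n − mₖ₊₁²)/dₖ, aₖ₊₁ = ⌊(a₀+mₖ₊₁)/dₖ₊₁⌋:
  k=1: m=39, d=13, a=6
  k=2: m=39, d=1, a=78
d=1 and a=2a₀=78 at k=2, so the next step gives (m, d) = (39, 13) again — its k=1 value — and the period has length 2.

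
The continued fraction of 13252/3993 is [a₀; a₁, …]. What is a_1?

13252 = 3·3993 + 1273   →  a_0 = 3
3993 = 3·1273 + 174   →  a_1 = 3

3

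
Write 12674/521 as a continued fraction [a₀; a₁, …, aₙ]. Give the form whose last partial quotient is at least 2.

[24; 3, 15, 2, 5]

12674 = 24*521 + 170
521 = 3*170 + 11
170 = 15*11 + 5
11 = 2*5 + 1
5 = 5*1 + 0  (stop)
So 12674/521 = [24; 3, 15, 2, 5].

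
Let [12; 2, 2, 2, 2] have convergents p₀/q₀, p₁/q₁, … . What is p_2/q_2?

Using pₖ = aₖpₖ₋₁ + pₖ₋₂, qₖ = aₖqₖ₋₁ + qₖ₋₂ (with p₋₁=1, p₋₂=0, q₋₁=0, q₋₂=1):
  k=0: a=12, p=12, q=1
  k=1: a=2, p=25, q=2
  k=2: a=2, p=62, q=5

62/5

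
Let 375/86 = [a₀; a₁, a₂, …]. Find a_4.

375 = 4·86 + 31   →  a_0 = 4
86 = 2·31 + 24   →  a_1 = 2
31 = 1·24 + 7   →  a_2 = 1
24 = 3·7 + 3   →  a_3 = 3
7 = 2·3 + 1   →  a_4 = 2

2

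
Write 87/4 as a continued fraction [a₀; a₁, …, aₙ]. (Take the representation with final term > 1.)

[21; 1, 3]

87 = 21×4 + 3
4 = 1×3 + 1
3 = 3×1 + 0  (stop)
So 87/4 = [21; 1, 3].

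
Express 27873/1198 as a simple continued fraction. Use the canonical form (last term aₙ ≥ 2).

[23; 3, 1, 3, 11, 7]

27873 = 23·1198 + 319
1198 = 3·319 + 241
319 = 1·241 + 78
241 = 3·78 + 7
78 = 11·7 + 1
7 = 7·1 + 0  (stop)
So 27873/1198 = [23; 3, 1, 3, 11, 7].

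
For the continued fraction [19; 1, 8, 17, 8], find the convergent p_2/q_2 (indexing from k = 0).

179/9

Using pₖ = aₖpₖ₋₁ + pₖ₋₂, qₖ = aₖqₖ₋₁ + qₖ₋₂ (with p₋₁=1, p₋₂=0, q₋₁=0, q₋₂=1):
  k=0: a=19, p=19, q=1
  k=1: a=1, p=20, q=1
  k=2: a=8, p=179, q=9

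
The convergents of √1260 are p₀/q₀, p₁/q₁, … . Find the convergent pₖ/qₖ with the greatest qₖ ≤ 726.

10081/284

√1260 = [35; 2, 70, …] (period length 2).
Convergents:
  p_0/q_0 = 35/1
  p_1/q_1 = 71/2
  p_2/q_2 = 5005/141
  p_3/q_3 = 10081/284
  p_4/q_4 = 710675/20021
q_3 = 284 ≤ 726 < 20021 = q_4, so the answer is 10081/284.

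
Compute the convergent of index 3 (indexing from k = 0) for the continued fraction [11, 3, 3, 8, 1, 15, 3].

Using pₖ = aₖpₖ₋₁ + pₖ₋₂, qₖ = aₖqₖ₋₁ + qₖ₋₂ (with p₋₁=1, p₋₂=0, q₋₁=0, q₋₂=1):
  k=0: a=11, p=11, q=1
  k=1: a=3, p=34, q=3
  k=2: a=3, p=113, q=10
  k=3: a=8, p=938, q=83

938/83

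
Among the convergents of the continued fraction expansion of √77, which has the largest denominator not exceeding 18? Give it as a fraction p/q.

79/9

√77 = [8; 1, 3, 2, 3, 1, 16, …] (period length 6).
Convergents:
  p_0/q_0 = 8/1
  p_1/q_1 = 9/1
  p_2/q_2 = 35/4
  p_3/q_3 = 79/9
  p_4/q_4 = 272/31
q_3 = 9 ≤ 18 < 31 = q_4, so the answer is 79/9.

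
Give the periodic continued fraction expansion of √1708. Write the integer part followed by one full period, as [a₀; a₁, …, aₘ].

a₀ = ⌊√1708⌋ = 41.

[41; 3, 20, 3, 82]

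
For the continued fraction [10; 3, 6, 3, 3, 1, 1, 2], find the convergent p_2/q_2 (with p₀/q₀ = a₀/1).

196/19

Using pₖ = aₖpₖ₋₁ + pₖ₋₂, qₖ = aₖqₖ₋₁ + qₖ₋₂ (with p₋₁=1, p₋₂=0, q₋₁=0, q₋₂=1):
  k=0: a=10, p=10, q=1
  k=1: a=3, p=31, q=3
  k=2: a=6, p=196, q=19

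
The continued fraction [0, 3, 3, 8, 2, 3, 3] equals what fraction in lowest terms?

Using pₖ = aₖpₖ₋₁ + pₖ₋₂ and qₖ = aₖqₖ₋₁ + qₖ₋₂:
  k=0: a=0, p=0, q=1
  k=1: a=3, p=1, q=3
  k=2: a=3, p=3, q=10
  k=3: a=8, p=25, q=83
  k=4: a=2, p=53, q=176
  k=5: a=3, p=184, q=611
  k=6: a=3, p=605, q=2009

605/2009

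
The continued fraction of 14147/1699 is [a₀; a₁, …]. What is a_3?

3

14147 = 8·1699 + 555   →  a_0 = 8
1699 = 3·555 + 34   →  a_1 = 3
555 = 16·34 + 11   →  a_2 = 16
34 = 3·11 + 1   →  a_3 = 3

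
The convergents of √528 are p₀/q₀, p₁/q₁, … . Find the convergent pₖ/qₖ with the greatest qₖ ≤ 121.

1057/46

√528 = [22; 1, 44, …] (period length 2).
Convergents:
  p_0/q_0 = 22/1
  p_1/q_1 = 23/1
  p_2/q_2 = 1034/45
  p_3/q_3 = 1057/46
  p_4/q_4 = 47542/2069
q_3 = 46 ≤ 121 < 2069 = q_4, so the answer is 1057/46.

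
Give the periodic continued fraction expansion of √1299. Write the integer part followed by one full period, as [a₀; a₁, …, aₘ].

a₀ = ⌊√1299⌋ = 36.
With m₀=0, d₀=1 and mₖ₊₁ = dₖaₖ − mₖ, dₖ₊₁ = (n − mₖ₊₁²)/dₖ, aₖ₊₁ = ⌊(a₀+mₖ₊₁)/dₖ₊₁⌋:
  k=1: m=36, d=3, a=24
  k=2: m=36, d=1, a=72
d=1 and a=2a₀=72 at k=2, so the next step gives (m, d) = (36, 3) again — its k=1 value — and the period has length 2.

[36; 24, 72]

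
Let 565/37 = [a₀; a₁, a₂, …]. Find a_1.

565 = 15·37 + 10   →  a_0 = 15
37 = 3·10 + 7   →  a_1 = 3

3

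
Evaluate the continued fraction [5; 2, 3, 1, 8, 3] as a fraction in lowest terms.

Fold from the inside: start with 3/1.
  8 + 1/3 = 25/3
  1 + 3/25 = 28/25
  3 + 25/28 = 109/28
  2 + 28/109 = 246/109
  5 + 109/246 = 1339/246

1339/246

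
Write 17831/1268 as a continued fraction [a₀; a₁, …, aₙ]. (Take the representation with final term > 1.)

17831 = 14·1268 + 79
1268 = 16·79 + 4
79 = 19·4 + 3
4 = 1·3 + 1
3 = 3·1 + 0  (stop)
So 17831/1268 = [14; 16, 19, 1, 3].

[14; 16, 19, 1, 3]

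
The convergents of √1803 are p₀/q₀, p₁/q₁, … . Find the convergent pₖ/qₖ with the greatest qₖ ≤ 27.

552/13

√1803 = [42; 2, 6, 28, 6, 2, 84, …] (period length 6).
Convergents:
  p_0/q_0 = 42/1
  p_1/q_1 = 85/2
  p_2/q_2 = 552/13
  p_3/q_3 = 15541/366
q_2 = 13 ≤ 27 < 366 = q_3, so the answer is 552/13.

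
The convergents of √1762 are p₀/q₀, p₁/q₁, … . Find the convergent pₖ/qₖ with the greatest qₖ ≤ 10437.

148050/3527

√1762 = [41; 1, 40, 1, 82, …] (period length 4).
Convergents:
  p_0/q_0 = 41/1
  p_1/q_1 = 42/1
  p_2/q_2 = 1721/41
  p_3/q_3 = 1763/42
  p_4/q_4 = 146287/3485
  p_5/q_5 = 148050/3527
  p_6/q_6 = 6068287/144565
q_5 = 3527 ≤ 10437 < 144565 = q_6, so the answer is 148050/3527.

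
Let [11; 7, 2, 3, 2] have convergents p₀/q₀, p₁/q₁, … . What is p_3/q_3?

579/52

Using pₖ = aₖpₖ₋₁ + pₖ₋₂, qₖ = aₖqₖ₋₁ + qₖ₋₂ (with p₋₁=1, p₋₂=0, q₋₁=0, q₋₂=1):
  k=0: a=11, p=11, q=1
  k=1: a=7, p=78, q=7
  k=2: a=2, p=167, q=15
  k=3: a=3, p=579, q=52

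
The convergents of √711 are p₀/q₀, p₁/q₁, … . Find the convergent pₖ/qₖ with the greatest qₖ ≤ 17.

√711 = [26; 1, 1, 1, 52, …] (period length 4).
Convergents:
  p_0/q_0 = 26/1
  p_1/q_1 = 27/1
  p_2/q_2 = 53/2
  p_3/q_3 = 80/3
  p_4/q_4 = 4213/158
q_3 = 3 ≤ 17 < 158 = q_4, so the answer is 80/3.

80/3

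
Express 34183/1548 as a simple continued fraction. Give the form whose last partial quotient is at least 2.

34183 = 22·1548 + 127
1548 = 12·127 + 24
127 = 5·24 + 7
24 = 3·7 + 3
7 = 2·3 + 1
3 = 3·1 + 0  (stop)
So 34183/1548 = [22; 12, 5, 3, 2, 3].

[22; 12, 5, 3, 2, 3]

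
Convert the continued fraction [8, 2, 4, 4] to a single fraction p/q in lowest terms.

Using pₖ = aₖpₖ₋₁ + pₖ₋₂ and qₖ = aₖqₖ₋₁ + qₖ₋₂:
  k=0: a=8, p=8, q=1
  k=1: a=2, p=17, q=2
  k=2: a=4, p=76, q=9
  k=3: a=4, p=321, q=38

321/38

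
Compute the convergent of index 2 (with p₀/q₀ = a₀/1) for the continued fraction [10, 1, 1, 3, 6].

Using pₖ = aₖpₖ₋₁ + pₖ₋₂, qₖ = aₖqₖ₋₁ + qₖ₋₂ (with p₋₁=1, p₋₂=0, q₋₁=0, q₋₂=1):
  k=0: a=10, p=10, q=1
  k=1: a=1, p=11, q=1
  k=2: a=1, p=21, q=2

21/2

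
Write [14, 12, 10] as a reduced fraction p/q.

1704/121

Fold from the inside: start with 10/1.
  12 + 1/10 = 121/10
  14 + 10/121 = 1704/121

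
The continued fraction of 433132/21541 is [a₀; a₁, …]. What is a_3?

6

433132 = 20·21541 + 2312   →  a_0 = 20
21541 = 9·2312 + 733   →  a_1 = 9
2312 = 3·733 + 113   →  a_2 = 3
733 = 6·113 + 55   →  a_3 = 6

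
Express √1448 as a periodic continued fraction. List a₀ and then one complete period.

[38; 19, 76]

a₀ = ⌊√1448⌋ = 38.
With m₀=0, d₀=1 and mₖ₊₁ = dₖaₖ − mₖ, dₖ₊₁ = (n − mₖ₊₁²)/dₖ, aₖ₊₁ = ⌊(a₀+mₖ₊₁)/dₖ₊₁⌋:
  k=1: m=38, d=4, a=19
  k=2: m=38, d=1, a=76
d=1 and a=2a₀=76 at k=2, so the next step gives (m, d) = (38, 4) again — its k=1 value — and the period has length 2.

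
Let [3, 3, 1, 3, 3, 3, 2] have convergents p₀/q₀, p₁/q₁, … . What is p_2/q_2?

Using pₖ = aₖpₖ₋₁ + pₖ₋₂, qₖ = aₖqₖ₋₁ + qₖ₋₂ (with p₋₁=1, p₋₂=0, q₋₁=0, q₋₂=1):
  k=0: a=3, p=3, q=1
  k=1: a=3, p=10, q=3
  k=2: a=1, p=13, q=4

13/4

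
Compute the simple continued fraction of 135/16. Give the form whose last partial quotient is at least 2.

135 = 8*16 + 7
16 = 2*7 + 2
7 = 3*2 + 1
2 = 2*1 + 0  (stop)
So 135/16 = [8; 2, 3, 2].

[8; 2, 3, 2]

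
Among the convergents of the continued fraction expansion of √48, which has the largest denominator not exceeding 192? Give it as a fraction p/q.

1254/181

√48 = [6; 1, 12, …] (period length 2).
Convergents:
  p_0/q_0 = 6/1
  p_1/q_1 = 7/1
  p_2/q_2 = 90/13
  p_3/q_3 = 97/14
  p_4/q_4 = 1254/181
  p_5/q_5 = 1351/195
q_4 = 181 ≤ 192 < 195 = q_5, so the answer is 1254/181.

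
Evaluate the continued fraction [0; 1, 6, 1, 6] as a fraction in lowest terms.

Using pₖ = aₖpₖ₋₁ + pₖ₋₂ and qₖ = aₖqₖ₋₁ + qₖ₋₂:
  k=0: a=0, p=0, q=1
  k=1: a=1, p=1, q=1
  k=2: a=6, p=6, q=7
  k=3: a=1, p=7, q=8
  k=4: a=6, p=48, q=55

48/55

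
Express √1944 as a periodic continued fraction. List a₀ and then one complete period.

a₀ = ⌊√1944⌋ = 44.
With m₀=0, d₀=1 and mₖ₊₁ = dₖaₖ − mₖ, dₖ₊₁ = (n − mₖ₊₁²)/dₖ, aₖ₊₁ = ⌊(a₀+mₖ₊₁)/dₖ₊₁⌋:
  k=1: m=44, d=8, a=11
  k=2: m=44, d=1, a=88
d=1 and a=2a₀=88 at k=2, so the next step gives (m, d) = (44, 8) again — its k=1 value — and the period has length 2.

[44; 11, 88]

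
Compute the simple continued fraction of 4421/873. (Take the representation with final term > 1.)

4421 = 5×873 + 56
873 = 15×56 + 33
56 = 1×33 + 23
33 = 1×23 + 10
23 = 2×10 + 3
10 = 3×3 + 1
3 = 3×1 + 0  (stop)
So 4421/873 = [5; 15, 1, 1, 2, 3, 3].

[5; 15, 1, 1, 2, 3, 3]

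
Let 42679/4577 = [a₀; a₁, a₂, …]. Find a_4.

19

42679 = 9·4577 + 1486   →  a_0 = 9
4577 = 3·1486 + 119   →  a_1 = 3
1486 = 12·119 + 58   →  a_2 = 12
119 = 2·58 + 3   →  a_3 = 2
58 = 19·3 + 1   →  a_4 = 19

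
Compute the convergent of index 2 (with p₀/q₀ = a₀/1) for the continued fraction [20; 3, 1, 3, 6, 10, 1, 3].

81/4

Using pₖ = aₖpₖ₋₁ + pₖ₋₂, qₖ = aₖqₖ₋₁ + qₖ₋₂ (with p₋₁=1, p₋₂=0, q₋₁=0, q₋₂=1):
  k=0: a=20, p=20, q=1
  k=1: a=3, p=61, q=3
  k=2: a=1, p=81, q=4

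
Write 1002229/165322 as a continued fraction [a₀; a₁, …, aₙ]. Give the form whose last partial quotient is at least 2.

1002229 = 6*165322 + 10297
165322 = 16*10297 + 570
10297 = 18*570 + 37
570 = 15*37 + 15
37 = 2*15 + 7
15 = 2*7 + 1
7 = 7*1 + 0  (stop)
So 1002229/165322 = [6; 16, 18, 15, 2, 2, 7].

[6; 16, 18, 15, 2, 2, 7]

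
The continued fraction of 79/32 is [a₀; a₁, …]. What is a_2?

7

79 = 2·32 + 15   →  a_0 = 2
32 = 2·15 + 2   →  a_1 = 2
15 = 7·2 + 1   →  a_2 = 7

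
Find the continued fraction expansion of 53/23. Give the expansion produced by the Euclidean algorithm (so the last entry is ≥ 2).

[2; 3, 3, 2]

53 = 2×23 + 7
23 = 3×7 + 2
7 = 3×2 + 1
2 = 2×1 + 0  (stop)
So 53/23 = [2; 3, 3, 2].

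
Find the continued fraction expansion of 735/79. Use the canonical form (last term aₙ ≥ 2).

735 = 9*79 + 24
79 = 3*24 + 7
24 = 3*7 + 3
7 = 2*3 + 1
3 = 3*1 + 0  (stop)
So 735/79 = [9; 3, 3, 2, 3].

[9; 3, 3, 2, 3]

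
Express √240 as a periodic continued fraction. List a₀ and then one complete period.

[15; 2, 30]

a₀ = ⌊√240⌋ = 15.
With m₀=0, d₀=1 and mₖ₊₁ = dₖaₖ − mₖ, dₖ₊₁ = (n − mₖ₊₁²)/dₖ, aₖ₊₁ = ⌊(a₀+mₖ₊₁)/dₖ₊₁⌋:
  k=1: m=15, d=15, a=2
  k=2: m=15, d=1, a=30
d=1 and a=2a₀=30 at k=2, so the next step gives (m, d) = (15, 15) again — its k=1 value — and the period has length 2.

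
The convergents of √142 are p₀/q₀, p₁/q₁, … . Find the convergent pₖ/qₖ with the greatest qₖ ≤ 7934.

40897/3432

√142 = [11; 1, 10, 1, 22, …] (period length 4).
Convergents:
  p_0/q_0 = 11/1
  p_1/q_1 = 12/1
  p_2/q_2 = 131/11
  p_3/q_3 = 143/12
  p_4/q_4 = 3277/275
  p_5/q_5 = 3420/287
  p_6/q_6 = 37477/3145
  p_7/q_7 = 40897/3432
  p_8/q_8 = 937211/78649
q_7 = 3432 ≤ 7934 < 78649 = q_8, so the answer is 40897/3432.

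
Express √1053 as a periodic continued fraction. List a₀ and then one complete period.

a₀ = ⌊√1053⌋ = 32.

[32; 2, 4, 2, 64]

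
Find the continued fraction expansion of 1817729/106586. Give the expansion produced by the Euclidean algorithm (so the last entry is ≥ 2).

[17; 18, 2, 13, 2, 3, 14, 2]

1817729 = 17·106586 + 5767
106586 = 18·5767 + 2780
5767 = 2·2780 + 207
2780 = 13·207 + 89
207 = 2·89 + 29
89 = 3·29 + 2
29 = 14·2 + 1
2 = 2·1 + 0  (stop)
So 1817729/106586 = [17; 18, 2, 13, 2, 3, 14, 2].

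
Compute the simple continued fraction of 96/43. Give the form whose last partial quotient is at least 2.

[2; 4, 3, 3]

96 = 2×43 + 10
43 = 4×10 + 3
10 = 3×3 + 1
3 = 3×1 + 0  (stop)
So 96/43 = [2; 4, 3, 3].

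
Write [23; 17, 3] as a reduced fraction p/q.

1199/52

Using pₖ = aₖpₖ₋₁ + pₖ₋₂ and qₖ = aₖqₖ₋₁ + qₖ₋₂:
  k=0: a=23, p=23, q=1
  k=1: a=17, p=392, q=17
  k=2: a=3, p=1199, q=52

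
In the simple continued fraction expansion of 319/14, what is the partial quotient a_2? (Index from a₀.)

3

319 = 22·14 + 11   →  a_0 = 22
14 = 1·11 + 3   →  a_1 = 1
11 = 3·3 + 2   →  a_2 = 3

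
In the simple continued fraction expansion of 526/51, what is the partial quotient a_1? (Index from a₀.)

3

526 = 10·51 + 16   →  a_0 = 10
51 = 3·16 + 3   →  a_1 = 3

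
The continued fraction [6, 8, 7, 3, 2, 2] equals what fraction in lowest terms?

6178/1009

Fold from the inside: start with 2/1.
  2 + 1/2 = 5/2
  3 + 2/5 = 17/5
  7 + 5/17 = 124/17
  8 + 17/124 = 1009/124
  6 + 124/1009 = 6178/1009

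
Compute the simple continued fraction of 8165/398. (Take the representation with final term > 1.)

8165 = 20×398 + 205
398 = 1×205 + 193
205 = 1×193 + 12
193 = 16×12 + 1
12 = 12×1 + 0  (stop)
So 8165/398 = [20; 1, 1, 16, 12].

[20; 1, 1, 16, 12]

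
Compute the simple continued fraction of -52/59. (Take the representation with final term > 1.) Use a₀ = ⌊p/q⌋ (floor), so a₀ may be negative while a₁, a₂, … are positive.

-52 = -1×59 + 7
59 = 8×7 + 3
7 = 2×3 + 1
3 = 3×1 + 0  (stop)
So -52/59 = [-1; 8, 2, 3].

[-1; 8, 2, 3]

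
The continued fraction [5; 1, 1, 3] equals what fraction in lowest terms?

Using pₖ = aₖpₖ₋₁ + pₖ₋₂ and qₖ = aₖqₖ₋₁ + qₖ₋₂:
  k=0: a=5, p=5, q=1
  k=1: a=1, p=6, q=1
  k=2: a=1, p=11, q=2
  k=3: a=3, p=39, q=7

39/7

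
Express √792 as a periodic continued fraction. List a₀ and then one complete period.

[28; 7, 56]

a₀ = ⌊√792⌋ = 28.
With m₀=0, d₀=1 and mₖ₊₁ = dₖaₖ − mₖ, dₖ₊₁ = (n − mₖ₊₁²)/dₖ, aₖ₊₁ = ⌊(a₀+mₖ₊₁)/dₖ₊₁⌋:
  k=1: m=28, d=8, a=7
  k=2: m=28, d=1, a=56
d=1 and a=2a₀=56 at k=2, so the next step gives (m, d) = (28, 8) again — its k=1 value — and the period has length 2.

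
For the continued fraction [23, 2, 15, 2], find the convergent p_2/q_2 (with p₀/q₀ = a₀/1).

Using pₖ = aₖpₖ₋₁ + pₖ₋₂, qₖ = aₖqₖ₋₁ + qₖ₋₂ (with p₋₁=1, p₋₂=0, q₋₁=0, q₋₂=1):
  k=0: a=23, p=23, q=1
  k=1: a=2, p=47, q=2
  k=2: a=15, p=728, q=31

728/31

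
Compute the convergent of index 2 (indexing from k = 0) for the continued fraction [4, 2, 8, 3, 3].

76/17

Using pₖ = aₖpₖ₋₁ + pₖ₋₂, qₖ = aₖqₖ₋₁ + qₖ₋₂ (with p₋₁=1, p₋₂=0, q₋₁=0, q₋₂=1):
  k=0: a=4, p=4, q=1
  k=1: a=2, p=9, q=2
  k=2: a=8, p=76, q=17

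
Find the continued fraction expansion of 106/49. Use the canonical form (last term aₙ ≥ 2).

[2; 6, 8]

106 = 2·49 + 8
49 = 6·8 + 1
8 = 8·1 + 0  (stop)
So 106/49 = [2; 6, 8].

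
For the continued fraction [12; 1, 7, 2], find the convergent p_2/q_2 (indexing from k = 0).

Using pₖ = aₖpₖ₋₁ + pₖ₋₂, qₖ = aₖqₖ₋₁ + qₖ₋₂ (with p₋₁=1, p₋₂=0, q₋₁=0, q₋₂=1):
  k=0: a=12, p=12, q=1
  k=1: a=1, p=13, q=1
  k=2: a=7, p=103, q=8

103/8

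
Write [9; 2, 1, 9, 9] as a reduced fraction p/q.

2467/264

Using pₖ = aₖpₖ₋₁ + pₖ₋₂ and qₖ = aₖqₖ₋₁ + qₖ₋₂:
  k=0: a=9, p=9, q=1
  k=1: a=2, p=19, q=2
  k=2: a=1, p=28, q=3
  k=3: a=9, p=271, q=29
  k=4: a=9, p=2467, q=264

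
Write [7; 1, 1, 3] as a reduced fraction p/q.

Fold from the inside: start with 3/1.
  1 + 1/3 = 4/3
  1 + 3/4 = 7/4
  7 + 4/7 = 53/7

53/7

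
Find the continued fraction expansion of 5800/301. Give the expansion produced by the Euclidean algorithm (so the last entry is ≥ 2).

[19; 3, 1, 2, 1, 1, 11]

5800 = 19·301 + 81
301 = 3·81 + 58
81 = 1·58 + 23
58 = 2·23 + 12
23 = 1·12 + 11
12 = 1·11 + 1
11 = 11·1 + 0  (stop)
So 5800/301 = [19; 3, 1, 2, 1, 1, 11].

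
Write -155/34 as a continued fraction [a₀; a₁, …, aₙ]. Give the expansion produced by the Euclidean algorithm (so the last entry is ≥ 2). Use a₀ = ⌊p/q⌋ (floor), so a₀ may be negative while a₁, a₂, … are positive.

[-5; 2, 3, 1, 3]

-155 = -5·34 + 15
34 = 2·15 + 4
15 = 3·4 + 3
4 = 1·3 + 1
3 = 3·1 + 0  (stop)
So -155/34 = [-5; 2, 3, 1, 3].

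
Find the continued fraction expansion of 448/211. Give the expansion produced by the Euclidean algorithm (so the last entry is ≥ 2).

[2; 8, 8, 1, 2]

448 = 2·211 + 26
211 = 8·26 + 3
26 = 8·3 + 2
3 = 1·2 + 1
2 = 2·1 + 0  (stop)
So 448/211 = [2; 8, 8, 1, 2].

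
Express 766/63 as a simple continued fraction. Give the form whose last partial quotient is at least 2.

766 = 12×63 + 10
63 = 6×10 + 3
10 = 3×3 + 1
3 = 3×1 + 0  (stop)
So 766/63 = [12; 6, 3, 3].

[12; 6, 3, 3]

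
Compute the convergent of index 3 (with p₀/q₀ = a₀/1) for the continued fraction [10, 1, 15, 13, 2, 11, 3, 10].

Using pₖ = aₖpₖ₋₁ + pₖ₋₂, qₖ = aₖqₖ₋₁ + qₖ₋₂ (with p₋₁=1, p₋₂=0, q₋₁=0, q₋₂=1):
  k=0: a=10, p=10, q=1
  k=1: a=1, p=11, q=1
  k=2: a=15, p=175, q=16
  k=3: a=13, p=2286, q=209

2286/209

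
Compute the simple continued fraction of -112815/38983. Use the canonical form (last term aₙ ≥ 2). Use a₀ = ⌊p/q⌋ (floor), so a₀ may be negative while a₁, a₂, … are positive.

[-3; 9, 2, 3, 15, 1, 2, 12]

-112815 = -3×38983 + 4134
38983 = 9×4134 + 1777
4134 = 2×1777 + 580
1777 = 3×580 + 37
580 = 15×37 + 25
37 = 1×25 + 12
25 = 2×12 + 1
12 = 12×1 + 0  (stop)
So -112815/38983 = [-3; 9, 2, 3, 15, 1, 2, 12].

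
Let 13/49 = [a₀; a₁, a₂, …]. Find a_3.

13 = 0·49 + 13   →  a_0 = 0
49 = 3·13 + 10   →  a_1 = 3
13 = 1·10 + 3   →  a_2 = 1
10 = 3·3 + 1   →  a_3 = 3

3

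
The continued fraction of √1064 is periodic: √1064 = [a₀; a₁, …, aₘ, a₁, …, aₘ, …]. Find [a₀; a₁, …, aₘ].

a₀ = ⌊√1064⌋ = 32.
With m₀=0, d₀=1 and mₖ₊₁ = dₖaₖ − mₖ, dₖ₊₁ = (n − mₖ₊₁²)/dₖ, aₖ₊₁ = ⌊(a₀+mₖ₊₁)/dₖ₊₁⌋:
  k=1: m=32, d=40, a=1
  k=2: m=8, d=25, a=1
  k=3: m=17, d=31, a=1
  k=4: m=14, d=28, a=1
  k=5: m=14, d=31, a=1
  k=6: m=17, d=25, a=1
  k=7: m=8, d=40, a=1
  k=8: m=32, d=1, a=64
d=1 and a=2a₀=64 at k=8, so the next step gives (m, d) = (32, 40) again — its k=1 value — and the period has length 8.

[32; 1, 1, 1, 1, 1, 1, 1, 64]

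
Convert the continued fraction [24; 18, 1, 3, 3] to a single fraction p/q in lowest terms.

5869/244

Using pₖ = aₖpₖ₋₁ + pₖ₋₂ and qₖ = aₖqₖ₋₁ + qₖ₋₂:
  k=0: a=24, p=24, q=1
  k=1: a=18, p=433, q=18
  k=2: a=1, p=457, q=19
  k=3: a=3, p=1804, q=75
  k=4: a=3, p=5869, q=244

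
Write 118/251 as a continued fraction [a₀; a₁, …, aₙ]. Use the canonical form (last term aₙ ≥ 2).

118 = 0×251 + 118
251 = 2×118 + 15
118 = 7×15 + 13
15 = 1×13 + 2
13 = 6×2 + 1
2 = 2×1 + 0  (stop)
So 118/251 = [0; 2, 7, 1, 6, 2].

[0; 2, 7, 1, 6, 2]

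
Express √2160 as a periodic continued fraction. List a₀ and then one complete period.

[46; 2, 9, 1, 4, 1, 9, 2, 92]

a₀ = ⌊√2160⌋ = 46.
With m₀=0, d₀=1 and mₖ₊₁ = dₖaₖ − mₖ, dₖ₊₁ = (n − mₖ₊₁²)/dₖ, aₖ₊₁ = ⌊(a₀+mₖ₊₁)/dₖ₊₁⌋:
  k=1: m=46, d=44, a=2
  k=2: m=42, d=9, a=9
  k=3: m=39, d=71, a=1
  k=4: m=32, d=16, a=4
  k=5: m=32, d=71, a=1
  k=6: m=39, d=9, a=9
  k=7: m=42, d=44, a=2
  k=8: m=46, d=1, a=92
d=1 and a=2a₀=92 at k=8, so the next step gives (m, d) = (46, 44) again — its k=1 value — and the period has length 8.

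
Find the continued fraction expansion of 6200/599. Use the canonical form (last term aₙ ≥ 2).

6200 = 10·599 + 210
599 = 2·210 + 179
210 = 1·179 + 31
179 = 5·31 + 24
31 = 1·24 + 7
24 = 3·7 + 3
7 = 2·3 + 1
3 = 3·1 + 0  (stop)
So 6200/599 = [10; 2, 1, 5, 1, 3, 2, 3].

[10; 2, 1, 5, 1, 3, 2, 3]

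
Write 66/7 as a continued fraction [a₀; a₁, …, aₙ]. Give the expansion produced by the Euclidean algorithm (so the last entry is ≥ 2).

[9; 2, 3]

66 = 9·7 + 3
7 = 2·3 + 1
3 = 3·1 + 0  (stop)
So 66/7 = [9; 2, 3].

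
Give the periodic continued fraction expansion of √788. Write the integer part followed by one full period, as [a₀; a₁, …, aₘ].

[28; 14, 56]

a₀ = ⌊√788⌋ = 28.
With m₀=0, d₀=1 and mₖ₊₁ = dₖaₖ − mₖ, dₖ₊₁ = (n − mₖ₊₁²)/dₖ, aₖ₊₁ = ⌊(a₀+mₖ₊₁)/dₖ₊₁⌋:
  k=1: m=28, d=4, a=14
  k=2: m=28, d=1, a=56
d=1 and a=2a₀=56 at k=2, so the next step gives (m, d) = (28, 4) again — its k=1 value — and the period has length 2.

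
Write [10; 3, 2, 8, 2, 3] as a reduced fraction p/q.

Using pₖ = aₖpₖ₋₁ + pₖ₋₂ and qₖ = aₖqₖ₋₁ + qₖ₋₂:
  k=0: a=10, p=10, q=1
  k=1: a=3, p=31, q=3
  k=2: a=2, p=72, q=7
  k=3: a=8, p=607, q=59
  k=4: a=2, p=1286, q=125
  k=5: a=3, p=4465, q=434

4465/434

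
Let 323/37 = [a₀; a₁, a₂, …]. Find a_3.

323 = 8·37 + 27   →  a_0 = 8
37 = 1·27 + 10   →  a_1 = 1
27 = 2·10 + 7   →  a_2 = 2
10 = 1·7 + 3   →  a_3 = 1

1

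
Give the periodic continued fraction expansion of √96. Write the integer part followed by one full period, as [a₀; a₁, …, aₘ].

a₀ = ⌊√96⌋ = 9.
With m₀=0, d₀=1 and mₖ₊₁ = dₖaₖ − mₖ, dₖ₊₁ = (n − mₖ₊₁²)/dₖ, aₖ₊₁ = ⌊(a₀+mₖ₊₁)/dₖ₊₁⌋:
  k=1: m=9, d=15, a=1
  k=2: m=6, d=4, a=3
  k=3: m=6, d=15, a=1
  k=4: m=9, d=1, a=18
d=1 and a=2a₀=18 at k=4, so the next step gives (m, d) = (9, 15) again — its k=1 value — and the period has length 4.

[9; 1, 3, 1, 18]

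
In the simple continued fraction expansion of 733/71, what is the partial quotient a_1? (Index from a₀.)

733 = 10·71 + 23   →  a_0 = 10
71 = 3·23 + 2   →  a_1 = 3

3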